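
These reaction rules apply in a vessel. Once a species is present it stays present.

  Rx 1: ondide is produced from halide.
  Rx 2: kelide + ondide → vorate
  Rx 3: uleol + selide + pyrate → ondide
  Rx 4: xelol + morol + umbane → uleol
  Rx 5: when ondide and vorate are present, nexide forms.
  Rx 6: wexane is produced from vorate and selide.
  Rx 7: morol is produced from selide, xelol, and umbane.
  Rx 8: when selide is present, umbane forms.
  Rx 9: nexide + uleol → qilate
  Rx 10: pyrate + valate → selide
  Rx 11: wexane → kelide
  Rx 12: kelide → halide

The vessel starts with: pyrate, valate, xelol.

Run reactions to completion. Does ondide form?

pyrate and valate present → selide forms (Rx 10).
selide present → umbane forms (Rx 8).
selide, xelol, and umbane present → morol forms (Rx 7).
xelol, morol, and umbane present → uleol forms (Rx 4).
uleol, selide, and pyrate present → ondide forms (Rx 3).

Yes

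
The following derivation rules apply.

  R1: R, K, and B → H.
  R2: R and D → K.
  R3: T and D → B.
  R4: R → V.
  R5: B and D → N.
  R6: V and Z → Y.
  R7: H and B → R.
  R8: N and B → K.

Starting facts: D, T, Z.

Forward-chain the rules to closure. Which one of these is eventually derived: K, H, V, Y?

K

T and D hold, so B follows (R3).
B and D hold, so N follows (R5).
From N and B, R8 gives K.
H would need R, K, and B (R1), but R is never established. Y would need V and Z (R6), but V is never established. V would need R (R4), but R is never established.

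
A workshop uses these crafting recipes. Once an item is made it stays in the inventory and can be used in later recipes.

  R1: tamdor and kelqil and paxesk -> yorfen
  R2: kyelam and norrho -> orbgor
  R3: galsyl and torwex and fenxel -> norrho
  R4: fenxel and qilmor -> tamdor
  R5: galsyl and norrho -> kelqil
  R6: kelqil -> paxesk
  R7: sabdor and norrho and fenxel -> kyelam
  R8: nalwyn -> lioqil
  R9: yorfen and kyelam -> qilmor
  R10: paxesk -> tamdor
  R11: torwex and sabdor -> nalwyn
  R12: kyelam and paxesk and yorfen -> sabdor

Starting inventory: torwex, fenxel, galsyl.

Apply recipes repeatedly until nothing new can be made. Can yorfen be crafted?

galsyl and torwex and fenxel -> norrho (R3).
galsyl and norrho -> kelqil (R5).
Using R6, kelqil makes paxesk.
paxesk -> tamdor (R10).
Using R1, tamdor, kelqil, and paxesk make yorfen.

Yes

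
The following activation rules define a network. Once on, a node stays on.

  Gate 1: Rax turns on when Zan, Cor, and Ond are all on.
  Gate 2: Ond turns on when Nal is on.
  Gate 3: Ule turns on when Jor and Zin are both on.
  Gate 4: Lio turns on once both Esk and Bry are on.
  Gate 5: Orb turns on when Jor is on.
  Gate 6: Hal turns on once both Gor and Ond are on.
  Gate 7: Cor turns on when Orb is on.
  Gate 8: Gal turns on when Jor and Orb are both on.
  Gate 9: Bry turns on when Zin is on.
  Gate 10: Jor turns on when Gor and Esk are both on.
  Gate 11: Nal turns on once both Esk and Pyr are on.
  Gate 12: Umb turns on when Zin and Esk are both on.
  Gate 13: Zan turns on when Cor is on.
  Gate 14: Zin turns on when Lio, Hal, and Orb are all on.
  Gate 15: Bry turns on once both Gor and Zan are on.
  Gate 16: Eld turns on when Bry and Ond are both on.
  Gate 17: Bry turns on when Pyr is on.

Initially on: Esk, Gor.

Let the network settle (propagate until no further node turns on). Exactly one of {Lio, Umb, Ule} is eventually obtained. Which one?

Gate 10: Gor and Esk on → Jor on.
Gate 5: Jor on → Orb on.
Orb is on, so Cor turns on (Gate 7).
Cor is on, so Zan turns on (Gate 13).
Gate 15: Gor and Zan on → Bry on.
Gate 4: Esk and Bry on → Lio on.
Ule would need Jor and Zin (Gate 3), but Zin never turns on. Umb would need Zin and Esk (Gate 12), but Zin never turns on.

Lio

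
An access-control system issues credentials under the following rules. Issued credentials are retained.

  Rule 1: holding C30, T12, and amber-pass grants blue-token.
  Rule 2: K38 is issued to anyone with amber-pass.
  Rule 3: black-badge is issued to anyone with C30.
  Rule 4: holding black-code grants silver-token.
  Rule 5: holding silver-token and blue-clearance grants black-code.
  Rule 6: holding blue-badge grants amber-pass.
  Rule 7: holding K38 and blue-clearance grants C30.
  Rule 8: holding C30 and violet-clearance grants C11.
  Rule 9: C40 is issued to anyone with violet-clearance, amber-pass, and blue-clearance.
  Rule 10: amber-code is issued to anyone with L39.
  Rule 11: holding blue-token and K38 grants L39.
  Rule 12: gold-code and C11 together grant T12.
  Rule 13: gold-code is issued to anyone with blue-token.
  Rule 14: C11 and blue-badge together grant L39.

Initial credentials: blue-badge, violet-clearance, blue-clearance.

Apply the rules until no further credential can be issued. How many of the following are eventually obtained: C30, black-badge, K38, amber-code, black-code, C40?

5

Holding blue-badge grants amber-pass (Rule 6).
Holding violet-clearance, amber-pass, and blue-clearance grants C40 (Rule 9).
Holding amber-pass grants K38 (Rule 2).
Holding K38 and blue-clearance grants C30 (Rule 7).
Holding C30 grants black-badge (Rule 3).
Holding C30 and violet-clearance grants C11 (Rule 8).
Holding C11 and blue-badge grants L39 (Rule 14).
Holding L39 grants amber-code (Rule 10).
C30: reached.
black-badge: reached.
K38: reached.
amber-code: reached.
black-code would need silver-token and blue-clearance (Rule 5), but silver-token is never granted.
C40: reached.
Reached: C30, black-badge, K38, amber-code, and C40 — 5 of the 6.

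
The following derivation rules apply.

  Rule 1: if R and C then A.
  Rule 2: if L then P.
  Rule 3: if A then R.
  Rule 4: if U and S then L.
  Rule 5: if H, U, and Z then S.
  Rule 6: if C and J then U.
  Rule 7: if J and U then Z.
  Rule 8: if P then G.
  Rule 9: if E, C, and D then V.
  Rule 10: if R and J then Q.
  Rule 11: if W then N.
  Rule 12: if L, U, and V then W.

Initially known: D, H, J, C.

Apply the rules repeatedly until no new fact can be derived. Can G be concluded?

Yes

From C and J, Rule 6 gives U.
From J and U, Rule 7 gives Z.
From H, U, and Z, Rule 5 gives S.
U and S hold, so L follows (Rule 4).
From L, Rule 2 gives P.
From P, Rule 8 gives G.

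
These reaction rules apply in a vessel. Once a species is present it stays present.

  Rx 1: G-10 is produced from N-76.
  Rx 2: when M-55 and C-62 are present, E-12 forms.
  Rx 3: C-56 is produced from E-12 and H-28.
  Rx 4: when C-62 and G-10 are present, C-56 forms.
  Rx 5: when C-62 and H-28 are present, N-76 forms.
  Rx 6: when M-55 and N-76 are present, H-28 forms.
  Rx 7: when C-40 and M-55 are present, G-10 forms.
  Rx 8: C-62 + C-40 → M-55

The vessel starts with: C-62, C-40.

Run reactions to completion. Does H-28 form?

No

H-28 would need M-55 and N-76 (Rx 6), but N-76 never forms.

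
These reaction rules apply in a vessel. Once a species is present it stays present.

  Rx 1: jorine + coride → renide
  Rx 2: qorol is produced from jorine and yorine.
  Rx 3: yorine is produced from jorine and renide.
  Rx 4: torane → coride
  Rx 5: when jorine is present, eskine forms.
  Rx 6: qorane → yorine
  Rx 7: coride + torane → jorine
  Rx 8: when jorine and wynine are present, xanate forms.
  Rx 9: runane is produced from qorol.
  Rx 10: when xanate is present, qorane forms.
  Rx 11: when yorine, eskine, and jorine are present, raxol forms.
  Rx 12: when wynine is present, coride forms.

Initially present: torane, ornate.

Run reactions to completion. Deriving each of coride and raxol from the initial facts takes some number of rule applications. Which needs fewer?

coride: torane present → coride forms (Rx 4). [1 rule application]
raxol: torane present → coride forms (Rx 4). coride and torane present → jorine forms (Rx 7). jorine and coride present → renide forms (Rx 1). jorine present → eskine forms (Rx 5). jorine and renide present → yorine forms (Rx 3). yorine, eskine, and jorine present → raxol forms (Rx 11). [6 rule applications]
coride needs fewer.

coride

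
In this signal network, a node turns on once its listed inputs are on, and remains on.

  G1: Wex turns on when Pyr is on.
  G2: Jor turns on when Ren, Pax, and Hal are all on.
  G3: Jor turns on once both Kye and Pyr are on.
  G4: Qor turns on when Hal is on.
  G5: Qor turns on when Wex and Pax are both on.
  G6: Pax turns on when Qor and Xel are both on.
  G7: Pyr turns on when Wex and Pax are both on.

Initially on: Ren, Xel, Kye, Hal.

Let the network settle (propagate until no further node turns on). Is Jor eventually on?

G4: Hal on → Qor on.
G6: Qor and Xel on → Pax on.
G2: Ren, Pax, and Hal on → Jor on.

Yes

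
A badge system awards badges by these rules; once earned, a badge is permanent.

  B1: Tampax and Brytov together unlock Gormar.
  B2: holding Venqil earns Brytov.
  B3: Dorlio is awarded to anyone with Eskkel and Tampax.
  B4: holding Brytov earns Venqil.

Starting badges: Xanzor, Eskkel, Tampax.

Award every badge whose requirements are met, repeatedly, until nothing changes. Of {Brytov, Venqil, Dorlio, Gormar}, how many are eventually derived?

1

With Eskkel and Tampax, Dorlio is earned (B3).
Brytov would need Venqil (B2), but Venqil is never earned.
Venqil would need Brytov (B4), but Brytov is never earned.
Dorlio: reached.
Gormar would need Tampax and Brytov (B1), but Brytov is never earned.
Reached: Dorlio — 1 of the 4.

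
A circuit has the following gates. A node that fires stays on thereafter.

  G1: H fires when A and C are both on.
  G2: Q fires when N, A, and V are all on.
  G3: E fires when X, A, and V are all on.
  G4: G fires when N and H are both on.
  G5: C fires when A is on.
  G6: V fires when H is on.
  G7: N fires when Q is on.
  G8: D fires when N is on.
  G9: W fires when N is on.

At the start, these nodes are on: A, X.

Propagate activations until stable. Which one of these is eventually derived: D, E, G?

A is on, so C fires (G5).
G1: A and C on → H on.
G6: H on → V on.
G3: X, A, and V on → E on.
G would need N and H (G4), but N never turns on. D would need N (G8), but N never turns on.

E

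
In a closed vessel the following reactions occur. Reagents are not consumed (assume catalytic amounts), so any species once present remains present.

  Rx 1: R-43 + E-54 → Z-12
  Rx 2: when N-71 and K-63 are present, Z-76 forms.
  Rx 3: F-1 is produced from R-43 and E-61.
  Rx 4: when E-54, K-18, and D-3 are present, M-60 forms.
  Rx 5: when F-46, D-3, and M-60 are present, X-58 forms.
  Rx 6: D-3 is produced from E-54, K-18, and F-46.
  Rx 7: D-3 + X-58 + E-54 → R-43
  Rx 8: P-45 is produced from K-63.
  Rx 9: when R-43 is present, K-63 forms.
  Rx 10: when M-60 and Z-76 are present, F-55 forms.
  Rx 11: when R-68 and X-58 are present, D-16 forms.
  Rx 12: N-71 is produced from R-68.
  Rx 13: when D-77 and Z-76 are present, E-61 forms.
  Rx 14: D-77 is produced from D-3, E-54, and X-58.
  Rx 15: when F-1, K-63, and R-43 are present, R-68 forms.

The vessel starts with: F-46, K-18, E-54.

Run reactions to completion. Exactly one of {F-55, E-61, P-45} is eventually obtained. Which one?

E-54, K-18, and F-46 present → D-3 forms (Rx 6).
E-54, K-18, and D-3 present → M-60 forms (Rx 4).
F-46, D-3, and M-60 present → X-58 forms (Rx 5).
D-3, X-58, and E-54 present → R-43 forms (Rx 7).
R-43 present → K-63 forms (Rx 9).
K-63 present → P-45 forms (Rx 8).
E-61 would need D-77 and Z-76 (Rx 13), but Z-76 never forms. F-55 would need M-60 and Z-76 (Rx 10), but Z-76 never forms.

P-45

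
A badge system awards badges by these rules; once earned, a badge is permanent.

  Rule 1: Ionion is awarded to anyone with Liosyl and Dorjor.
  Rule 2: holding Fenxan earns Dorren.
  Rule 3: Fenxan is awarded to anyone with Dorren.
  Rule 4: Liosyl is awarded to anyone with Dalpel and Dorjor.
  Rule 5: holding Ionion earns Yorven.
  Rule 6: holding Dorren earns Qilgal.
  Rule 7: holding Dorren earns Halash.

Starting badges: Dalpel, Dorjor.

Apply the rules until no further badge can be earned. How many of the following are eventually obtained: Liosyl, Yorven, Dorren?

With Dalpel and Dorjor, Liosyl is earned (Rule 4).
With Liosyl and Dorjor, Ionion is earned (Rule 1).
With Ionion, Yorven is earned (Rule 5).
Liosyl: reached.
Yorven: reached.
Dorren would need Fenxan (Rule 2), but Fenxan is never earned.
Reached: Liosyl and Yorven — 2 of the 3.

2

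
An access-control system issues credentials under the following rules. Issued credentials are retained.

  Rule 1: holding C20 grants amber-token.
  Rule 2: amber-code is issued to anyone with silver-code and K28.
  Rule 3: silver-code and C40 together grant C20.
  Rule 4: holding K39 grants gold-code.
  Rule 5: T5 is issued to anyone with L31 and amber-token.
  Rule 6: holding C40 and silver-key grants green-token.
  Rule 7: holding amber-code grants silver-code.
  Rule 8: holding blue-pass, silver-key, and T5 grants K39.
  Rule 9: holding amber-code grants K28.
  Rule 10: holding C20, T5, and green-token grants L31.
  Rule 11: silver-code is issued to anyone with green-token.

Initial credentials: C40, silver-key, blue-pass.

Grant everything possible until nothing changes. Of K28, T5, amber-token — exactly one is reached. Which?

amber-token

Holding C40 and silver-key grants green-token (Rule 6).
Holding green-token grants silver-code (Rule 11).
Holding silver-code and C40 grants C20 (Rule 3).
Holding C20 grants amber-token (Rule 1).
T5 would need L31 and amber-token (Rule 5), but L31 is never granted. K28 would need amber-code (Rule 9), but amber-code is never granted.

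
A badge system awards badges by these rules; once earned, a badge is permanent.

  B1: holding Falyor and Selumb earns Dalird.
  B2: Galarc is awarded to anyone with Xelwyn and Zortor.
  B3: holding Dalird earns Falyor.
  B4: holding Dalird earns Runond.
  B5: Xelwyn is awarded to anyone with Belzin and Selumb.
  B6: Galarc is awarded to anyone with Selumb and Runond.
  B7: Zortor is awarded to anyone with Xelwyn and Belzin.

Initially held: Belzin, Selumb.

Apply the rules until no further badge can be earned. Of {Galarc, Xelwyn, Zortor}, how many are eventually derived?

With Belzin and Selumb, Xelwyn is earned (B5).
With Xelwyn and Belzin, Zortor is earned (B7).
With Xelwyn and Zortor, Galarc is earned (B2).
Galarc: reached.
Xelwyn: reached.
Zortor: reached.
All 3 are reached.

3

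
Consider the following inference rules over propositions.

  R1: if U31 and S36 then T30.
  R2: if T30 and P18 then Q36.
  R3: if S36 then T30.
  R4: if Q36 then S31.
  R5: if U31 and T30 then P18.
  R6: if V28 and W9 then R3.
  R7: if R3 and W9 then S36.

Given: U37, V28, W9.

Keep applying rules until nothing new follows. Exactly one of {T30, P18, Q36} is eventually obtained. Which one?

V28 and W9 hold, so R3 follows (R6).
From R3 and W9, R7 gives S36.
From S36, R3 gives T30.
P18 would need U31 and T30 (R5), but U31 is never established. Q36 would need T30 and P18 (R2), but P18 is never established.

T30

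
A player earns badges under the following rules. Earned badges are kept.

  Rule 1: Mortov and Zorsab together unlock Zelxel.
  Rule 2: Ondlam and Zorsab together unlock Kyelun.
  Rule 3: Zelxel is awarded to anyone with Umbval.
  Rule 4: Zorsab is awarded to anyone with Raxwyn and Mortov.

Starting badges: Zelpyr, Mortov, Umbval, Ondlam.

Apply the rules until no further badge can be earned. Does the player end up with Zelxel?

Yes

With Umbval, Zelxel is earned (Rule 3).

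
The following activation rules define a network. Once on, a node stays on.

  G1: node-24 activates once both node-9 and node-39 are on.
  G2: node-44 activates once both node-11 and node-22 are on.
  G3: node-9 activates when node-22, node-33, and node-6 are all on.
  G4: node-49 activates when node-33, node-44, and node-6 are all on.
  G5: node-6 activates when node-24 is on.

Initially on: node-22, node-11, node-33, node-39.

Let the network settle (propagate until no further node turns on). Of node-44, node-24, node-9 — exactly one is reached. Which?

node-11 and node-22 are on, so node-44 activates (G2).
node-9 would need node-22, node-33, and node-6 (G3), but node-6 never turns on. node-24 would need node-9 and node-39 (G1), but node-9 never turns on.

node-44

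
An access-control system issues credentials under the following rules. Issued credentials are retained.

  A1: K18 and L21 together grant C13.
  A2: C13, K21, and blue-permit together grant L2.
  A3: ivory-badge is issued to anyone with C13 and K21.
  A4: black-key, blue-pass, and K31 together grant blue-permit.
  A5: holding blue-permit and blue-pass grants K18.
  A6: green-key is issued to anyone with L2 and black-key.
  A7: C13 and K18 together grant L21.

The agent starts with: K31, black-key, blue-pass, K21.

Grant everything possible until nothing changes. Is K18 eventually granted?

Yes

Holding black-key, blue-pass, and K31 grants blue-permit (A4).
Holding blue-permit and blue-pass grants K18 (A5).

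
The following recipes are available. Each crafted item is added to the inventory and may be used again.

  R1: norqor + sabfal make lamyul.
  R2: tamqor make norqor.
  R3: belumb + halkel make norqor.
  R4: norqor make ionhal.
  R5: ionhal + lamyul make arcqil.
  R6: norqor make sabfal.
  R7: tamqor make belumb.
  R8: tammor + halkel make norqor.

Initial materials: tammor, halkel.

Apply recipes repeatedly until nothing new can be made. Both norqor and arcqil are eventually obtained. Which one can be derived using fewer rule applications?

norqor: tammor + halkel → norqor (R8). [1 rule application]
arcqil: tammor + halkel → norqor (R8). Using R4, norqor makes ionhal. norqor → sabfal (R6). norqor + sabfal → lamyul (R1). ionhal + lamyul → arcqil (R5). [5 rule applications]
norqor needs fewer.

norqor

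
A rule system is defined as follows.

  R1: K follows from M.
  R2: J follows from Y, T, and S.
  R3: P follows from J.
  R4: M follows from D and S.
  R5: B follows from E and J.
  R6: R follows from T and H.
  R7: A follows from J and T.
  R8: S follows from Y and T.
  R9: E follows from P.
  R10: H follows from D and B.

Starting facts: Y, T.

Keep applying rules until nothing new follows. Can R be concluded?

R would need T and H (R6), but H is never established.

No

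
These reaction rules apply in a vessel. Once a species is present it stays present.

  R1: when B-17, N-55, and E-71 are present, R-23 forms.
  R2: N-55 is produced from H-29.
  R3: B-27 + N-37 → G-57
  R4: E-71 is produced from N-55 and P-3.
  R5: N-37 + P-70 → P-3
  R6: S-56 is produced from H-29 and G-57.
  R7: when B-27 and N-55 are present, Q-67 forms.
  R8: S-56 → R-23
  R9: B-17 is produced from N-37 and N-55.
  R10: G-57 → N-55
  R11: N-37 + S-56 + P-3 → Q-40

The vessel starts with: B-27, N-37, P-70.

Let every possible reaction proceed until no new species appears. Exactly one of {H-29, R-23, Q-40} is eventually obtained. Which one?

B-27 and N-37 present → G-57 forms (R3).
N-37 and P-70 present → P-3 forms (R5).
G-57 present → N-55 forms (R10).
N-55 and P-3 present → E-71 forms (R4).
N-37 and N-55 present → B-17 forms (R9).
B-17, N-55, and E-71 present → R-23 forms (R1).
Q-40 would need N-37, S-56, and P-3 (R11), but S-56 never forms. No rule produces H-29, and it is not given.

R-23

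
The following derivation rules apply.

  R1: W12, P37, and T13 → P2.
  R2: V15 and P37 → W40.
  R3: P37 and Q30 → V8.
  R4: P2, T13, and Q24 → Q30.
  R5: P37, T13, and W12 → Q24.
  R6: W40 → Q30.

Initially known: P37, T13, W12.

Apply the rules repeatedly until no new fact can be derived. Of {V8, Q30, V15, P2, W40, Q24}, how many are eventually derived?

4

P37, T13, and W12 hold, so Q24 follows (R5).
From W12, P37, and T13, R1 gives P2.
From P2, T13, and Q24, R4 gives Q30.
From P37 and Q30, R3 gives V8.
V8: reached.
Q30: reached.
No rule produces V15, and it is not given.
P2: reached.
W40 would need V15 and P37 (R2), but V15 is never established.
Q24: reached.
Reached: V8, Q30, P2, and Q24 — 4 of the 6.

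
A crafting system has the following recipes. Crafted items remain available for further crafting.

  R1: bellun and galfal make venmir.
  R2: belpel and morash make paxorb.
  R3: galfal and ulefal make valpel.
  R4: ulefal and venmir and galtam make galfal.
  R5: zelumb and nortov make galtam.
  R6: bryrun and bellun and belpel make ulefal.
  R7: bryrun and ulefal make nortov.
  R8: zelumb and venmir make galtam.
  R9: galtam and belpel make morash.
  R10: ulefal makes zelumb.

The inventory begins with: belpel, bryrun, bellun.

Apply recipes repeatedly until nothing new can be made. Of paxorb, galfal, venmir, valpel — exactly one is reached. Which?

Using R6, bryrun, bellun, and belpel make ulefal.
bryrun and ulefal → nortov (R7).
ulefal → zelumb (R10).
zelumb and nortov → galtam (R5).
galtam and belpel → morash (R9).
belpel and morash → paxorb (R2).
venmir would need bellun and galfal (R1), but galfal is never obtained. valpel would need galfal and ulefal (R3), but galfal is never obtained. galfal would need ulefal, venmir, and galtam (R4), but venmir is never obtained.

paxorb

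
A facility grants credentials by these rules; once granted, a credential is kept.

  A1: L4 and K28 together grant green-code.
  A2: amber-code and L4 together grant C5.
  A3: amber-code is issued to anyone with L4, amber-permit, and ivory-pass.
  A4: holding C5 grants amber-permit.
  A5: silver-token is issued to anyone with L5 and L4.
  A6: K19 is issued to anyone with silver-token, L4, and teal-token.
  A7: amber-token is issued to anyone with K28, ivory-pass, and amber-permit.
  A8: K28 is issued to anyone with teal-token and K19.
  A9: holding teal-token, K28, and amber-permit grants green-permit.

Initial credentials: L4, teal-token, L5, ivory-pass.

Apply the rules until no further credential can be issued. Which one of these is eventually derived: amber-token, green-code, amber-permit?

Holding L5 and L4 grants silver-token (A5).
Holding silver-token, L4, and teal-token grants K19 (A6).
Holding teal-token and K19 grants K28 (A8).
Holding L4 and K28 grants green-code (A1).
amber-permit would need C5 (A4), but C5 is never granted. amber-token would need K28, ivory-pass, and amber-permit (A7), but amber-permit is never granted.

green-code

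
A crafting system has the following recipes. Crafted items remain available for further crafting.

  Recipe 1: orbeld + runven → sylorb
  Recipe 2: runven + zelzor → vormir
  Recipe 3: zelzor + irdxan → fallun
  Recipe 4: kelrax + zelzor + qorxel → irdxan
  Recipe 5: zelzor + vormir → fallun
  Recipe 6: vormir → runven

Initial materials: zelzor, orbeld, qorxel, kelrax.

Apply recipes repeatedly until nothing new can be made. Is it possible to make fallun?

kelrax + zelzor + qorxel → irdxan (Recipe 4).
Using Recipe 3, zelzor and irdxan make fallun.

Yes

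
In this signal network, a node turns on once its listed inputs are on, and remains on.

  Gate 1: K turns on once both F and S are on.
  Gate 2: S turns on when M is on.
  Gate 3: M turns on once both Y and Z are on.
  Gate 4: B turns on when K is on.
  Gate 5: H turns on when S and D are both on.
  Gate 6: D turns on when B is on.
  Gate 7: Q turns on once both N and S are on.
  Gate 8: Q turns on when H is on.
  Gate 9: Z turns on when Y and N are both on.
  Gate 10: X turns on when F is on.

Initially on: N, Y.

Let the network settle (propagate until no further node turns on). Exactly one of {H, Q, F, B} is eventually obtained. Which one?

Q

Gate 9: Y and N on → Z on.
Y and Z are on, so M turns on (Gate 3).
M is on, so S turns on (Gate 2).
Gate 7: N and S on → Q on.
B would need K (Gate 4), but K never turns on. No rule produces F, and it is not given. H would need S and D (Gate 5), but D never turns on.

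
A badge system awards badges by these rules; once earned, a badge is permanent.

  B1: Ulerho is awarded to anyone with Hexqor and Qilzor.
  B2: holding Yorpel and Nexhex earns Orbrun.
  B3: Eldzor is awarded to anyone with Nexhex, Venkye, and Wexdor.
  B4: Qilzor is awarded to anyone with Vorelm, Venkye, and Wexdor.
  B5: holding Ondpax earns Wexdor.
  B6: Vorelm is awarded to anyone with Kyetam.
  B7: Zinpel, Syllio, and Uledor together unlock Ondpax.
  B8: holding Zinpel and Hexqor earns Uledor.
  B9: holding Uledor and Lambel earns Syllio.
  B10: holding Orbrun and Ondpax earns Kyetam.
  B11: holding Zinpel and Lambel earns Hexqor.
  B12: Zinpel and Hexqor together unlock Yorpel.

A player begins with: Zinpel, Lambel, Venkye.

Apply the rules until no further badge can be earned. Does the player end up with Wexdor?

Yes

With Zinpel and Lambel, Hexqor is earned (B11).
With Zinpel and Hexqor, Uledor is earned (B8).
With Uledor and Lambel, Syllio is earned (B9).
With Zinpel, Syllio, and Uledor, Ondpax is earned (B7).
With Ondpax, Wexdor is earned (B5).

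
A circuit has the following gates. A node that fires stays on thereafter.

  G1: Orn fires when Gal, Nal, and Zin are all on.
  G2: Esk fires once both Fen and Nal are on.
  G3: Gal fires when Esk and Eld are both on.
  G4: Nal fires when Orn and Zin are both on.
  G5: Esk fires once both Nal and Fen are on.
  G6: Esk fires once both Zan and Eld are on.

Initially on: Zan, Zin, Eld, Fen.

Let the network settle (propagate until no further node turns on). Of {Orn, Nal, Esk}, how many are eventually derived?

G6: Zan and Eld on → Esk on.
Orn would need Gal, Nal, and Zin (G1), but Nal never turns on.
Nal would need Orn and Zin (G4), but Orn never turns on.
Esk: reached.
Reached: Esk — 1 of the 3.

1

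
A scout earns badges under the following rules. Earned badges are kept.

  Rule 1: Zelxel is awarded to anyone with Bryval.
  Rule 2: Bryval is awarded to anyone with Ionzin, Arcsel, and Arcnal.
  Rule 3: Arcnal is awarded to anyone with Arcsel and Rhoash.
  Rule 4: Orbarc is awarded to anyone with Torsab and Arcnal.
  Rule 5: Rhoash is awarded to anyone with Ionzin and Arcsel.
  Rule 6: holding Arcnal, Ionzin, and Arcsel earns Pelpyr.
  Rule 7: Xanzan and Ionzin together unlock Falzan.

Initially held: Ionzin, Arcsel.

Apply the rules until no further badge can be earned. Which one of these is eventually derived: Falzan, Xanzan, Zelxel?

Zelxel

With Ionzin and Arcsel, Rhoash is earned (Rule 5).
With Arcsel and Rhoash, Arcnal is earned (Rule 3).
With Ionzin, Arcsel, and Arcnal, Bryval is earned (Rule 2).
With Bryval, Zelxel is earned (Rule 1).
Falzan would need Xanzan and Ionzin (Rule 7), but Xanzan is never earned. No rule produces Xanzan, and it is not given.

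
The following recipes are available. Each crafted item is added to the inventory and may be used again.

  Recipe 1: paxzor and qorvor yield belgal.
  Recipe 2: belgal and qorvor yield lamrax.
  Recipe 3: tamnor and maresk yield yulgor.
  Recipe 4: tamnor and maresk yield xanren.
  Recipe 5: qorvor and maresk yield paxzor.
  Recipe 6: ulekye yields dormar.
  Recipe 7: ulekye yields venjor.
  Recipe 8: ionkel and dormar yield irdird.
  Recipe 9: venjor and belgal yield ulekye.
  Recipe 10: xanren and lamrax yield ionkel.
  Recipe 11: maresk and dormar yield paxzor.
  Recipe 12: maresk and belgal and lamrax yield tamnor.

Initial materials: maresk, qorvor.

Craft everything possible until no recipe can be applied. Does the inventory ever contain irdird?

irdird would need ionkel and dormar (Recipe 8), but dormar is never obtained.

No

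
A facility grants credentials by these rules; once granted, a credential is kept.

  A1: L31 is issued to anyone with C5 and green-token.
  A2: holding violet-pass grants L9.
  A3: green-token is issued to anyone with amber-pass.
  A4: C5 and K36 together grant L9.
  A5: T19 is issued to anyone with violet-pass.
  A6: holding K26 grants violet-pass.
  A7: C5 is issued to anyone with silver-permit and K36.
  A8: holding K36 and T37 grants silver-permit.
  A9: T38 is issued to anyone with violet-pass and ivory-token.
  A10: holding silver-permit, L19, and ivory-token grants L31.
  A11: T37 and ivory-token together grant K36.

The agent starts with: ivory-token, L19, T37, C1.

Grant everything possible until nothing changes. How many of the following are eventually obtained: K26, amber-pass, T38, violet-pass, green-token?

0

No rule produces K26, and it is not given.
No rule produces amber-pass, and it is not given.
T38 would need violet-pass and ivory-token (A9), but violet-pass is never granted.
violet-pass would need K26 (A6), but K26 is never granted.
green-token would need amber-pass (A3), but amber-pass is never granted.
None of the 5 are reached.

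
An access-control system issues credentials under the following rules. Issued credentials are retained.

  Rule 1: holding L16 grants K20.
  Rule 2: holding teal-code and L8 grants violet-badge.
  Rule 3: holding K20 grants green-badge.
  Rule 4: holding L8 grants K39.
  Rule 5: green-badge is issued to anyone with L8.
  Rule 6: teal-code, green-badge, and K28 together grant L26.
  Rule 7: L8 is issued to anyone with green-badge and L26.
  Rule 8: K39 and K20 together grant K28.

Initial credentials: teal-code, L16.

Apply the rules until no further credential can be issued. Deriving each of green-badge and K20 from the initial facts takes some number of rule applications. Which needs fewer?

K20

K20: Holding L16 grants K20 (Rule 1). [1 rule application]
green-badge: Holding L16 grants K20 (Rule 1). Holding K20 grants green-badge (Rule 3). [2 rule applications]
K20 needs fewer.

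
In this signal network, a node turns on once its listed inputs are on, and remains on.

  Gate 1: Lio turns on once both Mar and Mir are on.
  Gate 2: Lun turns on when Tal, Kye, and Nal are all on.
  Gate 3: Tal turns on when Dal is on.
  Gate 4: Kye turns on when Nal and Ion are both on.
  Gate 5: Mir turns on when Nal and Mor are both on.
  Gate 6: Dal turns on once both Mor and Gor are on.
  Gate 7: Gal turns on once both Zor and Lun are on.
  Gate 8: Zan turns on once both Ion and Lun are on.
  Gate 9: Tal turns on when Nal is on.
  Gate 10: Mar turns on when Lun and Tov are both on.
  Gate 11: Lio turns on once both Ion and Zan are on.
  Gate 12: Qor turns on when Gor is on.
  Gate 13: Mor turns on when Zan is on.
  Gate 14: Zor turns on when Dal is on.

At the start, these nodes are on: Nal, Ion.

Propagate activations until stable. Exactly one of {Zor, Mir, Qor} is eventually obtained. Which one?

Gate 4: Nal and Ion on → Kye on.
Nal is on, so Tal turns on (Gate 9).
Tal, Kye, and Nal are on, so Lun turns on (Gate 2).
Ion and Lun are on, so Zan turns on (Gate 8).
Zan is on, so Mor turns on (Gate 13).
Nal and Mor are on, so Mir turns on (Gate 5).
Zor would need Dal (Gate 14), but Dal never turns on. Qor would need Gor (Gate 12), but Gor never turns on.

Mir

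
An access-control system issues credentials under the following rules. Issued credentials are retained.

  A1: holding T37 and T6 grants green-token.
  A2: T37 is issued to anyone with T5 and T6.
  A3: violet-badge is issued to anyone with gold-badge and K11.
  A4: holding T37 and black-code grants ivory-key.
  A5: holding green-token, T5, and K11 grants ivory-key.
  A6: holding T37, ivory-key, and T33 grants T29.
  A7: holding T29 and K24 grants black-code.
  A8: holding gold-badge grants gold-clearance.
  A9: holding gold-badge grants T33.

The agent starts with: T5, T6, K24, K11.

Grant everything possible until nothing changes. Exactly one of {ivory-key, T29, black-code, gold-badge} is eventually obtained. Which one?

Holding T5 and T6 grants T37 (A2).
Holding T37 and T6 grants green-token (A1).
Holding green-token, T5, and K11 grants ivory-key (A5).
T29 would need T37, ivory-key, and T33 (A6), but T33 is never granted. black-code would need T29 and K24 (A7), but T29 is never granted. No rule produces gold-badge, and it is not given.

ivory-key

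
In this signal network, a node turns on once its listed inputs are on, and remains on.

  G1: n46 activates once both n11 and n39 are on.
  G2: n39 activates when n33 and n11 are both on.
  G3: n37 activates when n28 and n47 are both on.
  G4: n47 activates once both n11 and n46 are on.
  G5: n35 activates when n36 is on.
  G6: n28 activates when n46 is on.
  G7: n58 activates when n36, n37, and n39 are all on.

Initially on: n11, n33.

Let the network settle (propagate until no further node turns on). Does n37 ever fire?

G2: n33 and n11 on → n39 on.
n11 and n39 are on, so n46 activates (G1).
G4: n11 and n46 on → n47 on.
n46 is on, so n28 activates (G6).
n28 and n47 are on, so n37 activates (G3).

Yes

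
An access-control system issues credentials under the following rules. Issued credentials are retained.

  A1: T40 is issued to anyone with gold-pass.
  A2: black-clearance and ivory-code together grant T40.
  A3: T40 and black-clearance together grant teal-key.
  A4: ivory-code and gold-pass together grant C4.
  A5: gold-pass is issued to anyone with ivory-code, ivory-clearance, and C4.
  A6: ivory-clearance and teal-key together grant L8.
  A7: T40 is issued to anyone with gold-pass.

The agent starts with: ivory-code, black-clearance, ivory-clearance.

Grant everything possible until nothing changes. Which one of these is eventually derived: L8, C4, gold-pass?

L8

Holding black-clearance and ivory-code grants T40 (A2).
Holding T40 and black-clearance grants teal-key (A3).
Holding ivory-clearance and teal-key grants L8 (A6).
gold-pass would need ivory-code, ivory-clearance, and C4 (A5), but C4 is never granted. C4 would need ivory-code and gold-pass (A4), but gold-pass is never granted.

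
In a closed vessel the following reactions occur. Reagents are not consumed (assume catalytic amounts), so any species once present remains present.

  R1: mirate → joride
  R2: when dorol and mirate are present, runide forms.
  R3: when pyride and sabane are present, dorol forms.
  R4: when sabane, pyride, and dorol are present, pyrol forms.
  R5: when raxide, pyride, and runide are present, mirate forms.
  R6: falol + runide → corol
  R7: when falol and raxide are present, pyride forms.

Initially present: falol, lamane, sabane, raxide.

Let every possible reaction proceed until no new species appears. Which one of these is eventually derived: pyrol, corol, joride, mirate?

falol and raxide present → pyride forms (R7).
pyride and sabane present → dorol forms (R3).
sabane, pyride, and dorol present → pyrol forms (R4).
joride would need mirate (R1), but mirate never forms. corol would need falol and runide (R6), but runide never forms. mirate would need raxide, pyride, and runide (R5), but runide never forms.

pyrol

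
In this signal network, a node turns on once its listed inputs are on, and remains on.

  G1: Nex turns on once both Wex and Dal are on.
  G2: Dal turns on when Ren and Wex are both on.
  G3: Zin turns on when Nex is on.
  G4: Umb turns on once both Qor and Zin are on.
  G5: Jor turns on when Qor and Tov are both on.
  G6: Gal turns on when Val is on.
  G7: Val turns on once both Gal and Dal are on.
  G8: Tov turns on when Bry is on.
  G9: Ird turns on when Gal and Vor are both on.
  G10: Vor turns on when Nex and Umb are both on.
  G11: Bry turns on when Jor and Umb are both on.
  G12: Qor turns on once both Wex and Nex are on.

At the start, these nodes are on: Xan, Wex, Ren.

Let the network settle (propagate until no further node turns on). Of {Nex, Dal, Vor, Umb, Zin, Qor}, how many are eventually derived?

6

G2: Ren and Wex on → Dal on.
G1: Wex and Dal on → Nex on.
G12: Wex and Nex on → Qor on.
Nex is on, so Zin turns on (G3).
G4: Qor and Zin on → Umb on.
G10: Nex and Umb on → Vor on.
Nex: reached.
Dal: reached.
Vor: reached.
Umb: reached.
Zin: reached.
Qor: reached.
All 6 are reached.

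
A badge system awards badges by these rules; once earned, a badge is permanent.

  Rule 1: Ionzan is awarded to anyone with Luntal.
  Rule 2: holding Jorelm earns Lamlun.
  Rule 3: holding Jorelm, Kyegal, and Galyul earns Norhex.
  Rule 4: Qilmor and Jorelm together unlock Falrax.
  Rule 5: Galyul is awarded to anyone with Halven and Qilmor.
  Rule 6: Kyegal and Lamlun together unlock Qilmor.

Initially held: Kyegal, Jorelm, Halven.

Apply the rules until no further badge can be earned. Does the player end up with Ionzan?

Ionzan would need Luntal (Rule 1), but Luntal is never earned.

No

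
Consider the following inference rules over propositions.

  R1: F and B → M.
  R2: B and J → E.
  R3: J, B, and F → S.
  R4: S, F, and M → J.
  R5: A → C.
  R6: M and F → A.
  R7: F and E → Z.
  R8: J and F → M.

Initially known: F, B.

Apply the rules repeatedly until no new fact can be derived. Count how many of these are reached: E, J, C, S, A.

From F and B, R1 gives M.
From M and F, R6 gives A.
From A, R5 gives C.
E would need B and J (R2), but J is never established.
J would need S, F, and M (R4), but S is never established.
C: reached.
S would need J, B, and F (R3), but J is never established.
A: reached.
Reached: C and A — 2 of the 5.

2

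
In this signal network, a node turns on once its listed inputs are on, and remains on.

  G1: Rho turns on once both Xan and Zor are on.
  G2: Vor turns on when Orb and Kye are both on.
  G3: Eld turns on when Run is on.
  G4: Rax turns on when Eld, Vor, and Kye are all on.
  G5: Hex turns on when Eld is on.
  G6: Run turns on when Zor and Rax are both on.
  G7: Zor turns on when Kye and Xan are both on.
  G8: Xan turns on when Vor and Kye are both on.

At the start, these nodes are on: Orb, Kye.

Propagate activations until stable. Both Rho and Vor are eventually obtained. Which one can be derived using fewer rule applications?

Vor

Vor: G2: Orb and Kye on → Vor on. [1 rule application]
Rho: Orb and Kye are on, so Vor turns on (G2). Vor and Kye are on, so Xan turns on (G8). G7: Kye and Xan on → Zor on. Xan and Zor are on, so Rho turns on (G1). [4 rule applications]
Vor needs fewer.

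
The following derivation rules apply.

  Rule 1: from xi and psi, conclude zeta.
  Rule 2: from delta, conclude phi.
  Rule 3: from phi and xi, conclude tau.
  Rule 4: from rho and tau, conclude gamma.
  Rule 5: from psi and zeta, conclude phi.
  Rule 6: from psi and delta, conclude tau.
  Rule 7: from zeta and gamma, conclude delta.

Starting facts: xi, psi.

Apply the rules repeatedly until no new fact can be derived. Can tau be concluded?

Yes

xi and psi hold, so zeta follows (Rule 1).
psi and zeta hold, so phi follows (Rule 5).
From phi and xi, Rule 3 gives tau.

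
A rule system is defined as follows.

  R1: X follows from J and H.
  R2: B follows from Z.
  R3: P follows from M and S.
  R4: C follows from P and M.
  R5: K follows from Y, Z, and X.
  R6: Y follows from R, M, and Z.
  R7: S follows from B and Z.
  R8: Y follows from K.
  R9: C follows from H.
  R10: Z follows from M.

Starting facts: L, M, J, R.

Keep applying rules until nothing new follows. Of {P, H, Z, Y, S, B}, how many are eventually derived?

From M, R10 gives Z.
Z holds, so B follows (R2).
R, M, and Z hold, so Y follows (R6).
B and Z hold, so S follows (R7).
From M and S, R3 gives P.
P: reached.
No rule produces H, and it is not given.
Z: reached.
Y: reached.
S: reached.
B: reached.
Reached: P, Z, Y, S, and B — 5 of the 6.

5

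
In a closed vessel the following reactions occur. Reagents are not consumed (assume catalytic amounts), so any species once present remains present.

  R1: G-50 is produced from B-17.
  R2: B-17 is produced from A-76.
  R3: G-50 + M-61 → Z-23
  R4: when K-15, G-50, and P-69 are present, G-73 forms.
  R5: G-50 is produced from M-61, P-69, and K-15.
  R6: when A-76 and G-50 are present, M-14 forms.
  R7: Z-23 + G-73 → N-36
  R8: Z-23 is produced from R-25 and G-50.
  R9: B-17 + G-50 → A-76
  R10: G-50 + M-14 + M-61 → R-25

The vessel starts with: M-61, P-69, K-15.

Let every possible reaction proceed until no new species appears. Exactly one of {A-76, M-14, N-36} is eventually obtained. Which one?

N-36

M-61, P-69, and K-15 present → G-50 forms (R5).
K-15, G-50, and P-69 present → G-73 forms (R4).
G-50 and M-61 present → Z-23 forms (R3).
Z-23 and G-73 present → N-36 forms (R7).
M-14 would need A-76 and G-50 (R6), but A-76 never forms. A-76 would need B-17 and G-50 (R9), but B-17 never forms.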